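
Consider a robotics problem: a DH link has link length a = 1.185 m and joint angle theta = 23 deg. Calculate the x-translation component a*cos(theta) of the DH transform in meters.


a*cos(theta) = 1.185*cos(23 deg) = 1.0908

1.0908 m


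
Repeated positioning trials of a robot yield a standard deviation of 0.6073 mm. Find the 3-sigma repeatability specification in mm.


repeatability = 3*sigma = 3*0.6073 = 1.8219

1.8219 mm


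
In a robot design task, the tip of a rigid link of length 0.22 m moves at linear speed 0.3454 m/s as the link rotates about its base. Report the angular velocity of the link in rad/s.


omega = v / L = 0.3454 / 0.22 = 1.5700

1.5700 rad/s


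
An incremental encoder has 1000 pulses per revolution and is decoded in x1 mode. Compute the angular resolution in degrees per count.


resolution = 360 / (PPR * 1) = 360 / 1000 = 0.3600

0.3600 degrees


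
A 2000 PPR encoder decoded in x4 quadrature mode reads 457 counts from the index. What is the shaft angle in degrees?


angle = counts * 360 / (PPR*4) = 457 * 360 / 8000 = 20.5650

20.5650 degrees


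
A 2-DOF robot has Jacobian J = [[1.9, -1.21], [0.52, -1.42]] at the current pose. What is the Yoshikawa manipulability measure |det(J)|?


det(J) = 1.9*-1.42 - (-1.21)*(0.52) = -2.0688
|det(J)| = 2.0688

2.0688


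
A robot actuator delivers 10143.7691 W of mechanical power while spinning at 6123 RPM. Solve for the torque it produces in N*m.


omega = 6123 * 2*pi/60 = 641.199061 rad/s
tau = P / omega = 10143.7691 / 641.199061 = 15.8200

15.8200 N*m


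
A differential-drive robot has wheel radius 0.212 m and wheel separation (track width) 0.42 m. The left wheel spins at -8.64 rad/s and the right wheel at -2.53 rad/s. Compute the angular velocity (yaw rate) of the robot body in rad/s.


omega = r*(wR - wL)/L = 0.212*(-2.53 - (-8.64))/0.42 = 3.0841

3.0841 rad/s


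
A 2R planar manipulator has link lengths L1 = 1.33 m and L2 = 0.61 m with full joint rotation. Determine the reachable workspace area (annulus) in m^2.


r_max = L1 + L2 = 1.9400, r_min = |L1 - L2| = 0.7200
A = pi*(r_max^2 - r_min^2) = pi*(3.7636 - 0.5184) = 10.1951

10.1951 m^2


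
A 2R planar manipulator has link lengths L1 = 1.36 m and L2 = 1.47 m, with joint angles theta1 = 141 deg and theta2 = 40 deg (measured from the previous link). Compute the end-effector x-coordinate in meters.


x = L1*cos(th1) + L2*cos(th1+th2) = 1.36*cos(141 deg) + 1.47*cos(181 deg) = -2.5267

-2.5267 m


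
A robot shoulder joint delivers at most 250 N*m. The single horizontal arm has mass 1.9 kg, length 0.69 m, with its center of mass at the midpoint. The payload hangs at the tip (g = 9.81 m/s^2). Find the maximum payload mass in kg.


tau_arm = m_arm*g*(L/2) = 1.9*9.81*0.69/2 = 6.4305 N*m
tau_payload = tau_max - tau_arm = 250 - 6.4305 = 243.5695
m_payload = tau_payload / (g*L) = 243.5695 / (9.81*0.69) = 35.9836

35.9836 kg


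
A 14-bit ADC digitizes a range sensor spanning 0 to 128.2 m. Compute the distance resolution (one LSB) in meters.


res = range / 2^n = 128.2/2^14 = 128.2/16384 = 0.0078

0.0078 m


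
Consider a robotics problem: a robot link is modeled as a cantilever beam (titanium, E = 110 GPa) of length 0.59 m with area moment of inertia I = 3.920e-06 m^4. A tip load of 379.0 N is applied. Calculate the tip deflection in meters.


delta = F*L^3/(3*E*I) = 379.0*0.59^3/(3*1.100e+11*3.920e-06)
      = 77.838641/1293600 = 6.0172e-05

6.0172e-05 m


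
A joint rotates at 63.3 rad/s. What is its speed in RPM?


RPM = 63.3 * 60/(2*pi) = 604.4705

604.4705 RPM


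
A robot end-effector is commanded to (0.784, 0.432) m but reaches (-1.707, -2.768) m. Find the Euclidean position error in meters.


dx = -1.707 - (0.784) = -2.4910, dy = -2.768 - (0.432) = -3.2000
err = sqrt(6.205081 + 10.240000) = 4.0553

4.0553 m


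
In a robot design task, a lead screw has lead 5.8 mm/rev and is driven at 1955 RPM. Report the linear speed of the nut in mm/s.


v = lead * (RPM/60) = 5.8*1955/60 = 188.9833

188.9833 mm/s


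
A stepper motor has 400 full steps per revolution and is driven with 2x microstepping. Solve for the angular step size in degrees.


step = 360/(400*2) = 360/800 = 0.4500

0.4500 degrees


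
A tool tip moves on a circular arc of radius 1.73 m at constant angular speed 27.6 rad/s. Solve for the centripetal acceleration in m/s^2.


a_c = omega^2 * r = 27.6^2 * 1.73 = 1317.8448

1317.8448 m/s^2


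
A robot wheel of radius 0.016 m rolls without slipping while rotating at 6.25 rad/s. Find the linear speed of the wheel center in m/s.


v = omega * r = 6.25 * 0.016 = 0.1000

0.1000 m/s


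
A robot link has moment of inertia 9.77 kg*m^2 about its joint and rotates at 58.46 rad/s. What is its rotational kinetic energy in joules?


KE = (1/2)*I*omega^2 = 0.5*9.77*58.46^2 = 16694.8373

16694.8373 J


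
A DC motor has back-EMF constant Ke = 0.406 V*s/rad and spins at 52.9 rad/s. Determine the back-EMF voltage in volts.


V_emf = Ke * omega = 0.406*52.9 = 21.4774

21.4774 V


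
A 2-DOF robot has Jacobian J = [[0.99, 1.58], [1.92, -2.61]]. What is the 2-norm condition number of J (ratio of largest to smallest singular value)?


JJ^T eigenvalues: trace(JJ^T) = 13.9750, det(JJ^T) = det(J)^2 = 31.55630625
s_max^2 = (13.9750 + sqrt(69.07540000))/2 = 11.14308059
s_min^2 = (13.9750 - sqrt(69.07540000))/2 = 2.83191941
kappa = s_max/s_min = sqrt(11.14308059/2.83191941) = 1.9836

1.9836


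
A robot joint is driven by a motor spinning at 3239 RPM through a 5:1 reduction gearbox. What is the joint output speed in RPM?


omega_joint = omega_motor / N = 3239 / 5 = 647.8000

647.8000 RPM


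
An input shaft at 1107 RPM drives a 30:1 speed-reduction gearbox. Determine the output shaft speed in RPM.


omega_out = omega_in / N = 1107 / 30 = 36.9000

36.9000 RPM


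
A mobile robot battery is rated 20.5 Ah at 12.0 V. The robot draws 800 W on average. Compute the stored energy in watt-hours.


E = capacity * V = 20.5*12.0 = 246.0000

246.0000 Wh


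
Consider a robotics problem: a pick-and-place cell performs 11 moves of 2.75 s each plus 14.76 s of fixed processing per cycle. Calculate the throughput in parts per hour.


T_cycle = 11*2.75 + 14.76 = 45.0100 s
rate = 3600/T = 79.9822

79.9822 parts/hour


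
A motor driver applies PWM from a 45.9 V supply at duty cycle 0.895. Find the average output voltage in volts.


V_avg = V_supply * D = 45.9*0.895 = 41.0805

41.0805 V


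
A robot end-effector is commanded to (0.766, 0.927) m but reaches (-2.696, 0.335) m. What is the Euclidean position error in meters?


dx = -2.696 - (0.766) = -3.4620, dy = 0.335 - (0.927) = -0.5920
err = sqrt(11.985444 + 0.350464) = 3.5123

3.5123 m


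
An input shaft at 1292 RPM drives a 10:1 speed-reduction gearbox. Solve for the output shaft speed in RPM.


omega_out = omega_in / N = 1292 / 10 = 129.2000

129.2000 RPM


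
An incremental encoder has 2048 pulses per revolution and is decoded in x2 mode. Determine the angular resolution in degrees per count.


resolution = 360 / (PPR * 2) = 360 / 4096 = 0.0879

0.0879 degrees


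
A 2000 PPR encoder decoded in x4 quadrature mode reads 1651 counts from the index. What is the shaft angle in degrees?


angle = counts * 360 / (PPR*4) = 1651 * 360 / 8000 = 74.2950

74.2950 degrees


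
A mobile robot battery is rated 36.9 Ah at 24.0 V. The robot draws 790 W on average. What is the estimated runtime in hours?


E = 36.9*24.0 = 885.6000 Wh
t = E/P = 885.6000/790 = 1.1210

1.1210 hours


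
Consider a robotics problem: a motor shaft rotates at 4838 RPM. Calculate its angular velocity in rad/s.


omega = 4838 * 2*pi/60 = 506.6342

506.6342 rad/s


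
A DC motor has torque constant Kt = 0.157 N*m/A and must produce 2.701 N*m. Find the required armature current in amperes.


I = tau / Kt = 2.701/0.157 = 17.2038

17.2038 A


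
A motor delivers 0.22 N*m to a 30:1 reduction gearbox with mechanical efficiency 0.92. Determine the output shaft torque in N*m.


tau_out = tau_in * N * eta = 0.22 * 30 * 0.92 = 6.0720

6.0720 N*m


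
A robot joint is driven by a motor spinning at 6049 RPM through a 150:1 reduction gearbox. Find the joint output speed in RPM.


omega_joint = omega_motor / N = 6049 / 150 = 40.3267

40.3267 RPM


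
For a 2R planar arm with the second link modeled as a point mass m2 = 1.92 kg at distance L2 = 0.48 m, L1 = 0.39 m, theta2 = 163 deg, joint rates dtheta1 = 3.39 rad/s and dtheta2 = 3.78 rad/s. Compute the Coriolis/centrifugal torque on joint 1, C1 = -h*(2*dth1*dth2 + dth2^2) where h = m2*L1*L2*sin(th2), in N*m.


h = m2*L1*L2*sin(th2) = 1.92*0.39*0.48*sin(163 deg) = 0.105085
C1 = -h*(2*3.39*3.78 + 3.78^2) = -0.105085*39.9168 = -4.1947

-4.1947 N*m


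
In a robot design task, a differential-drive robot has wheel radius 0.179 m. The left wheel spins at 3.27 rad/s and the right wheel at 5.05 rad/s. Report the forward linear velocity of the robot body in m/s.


v = r*(wR + wL)/2 = 0.179*(5.05 + 3.27)/2 = 0.7446

0.7446 m/s


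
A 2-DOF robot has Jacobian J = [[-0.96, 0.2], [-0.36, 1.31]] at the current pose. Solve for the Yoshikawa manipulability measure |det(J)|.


det(J) = -0.96*1.31 - (0.2)*(-0.36) = -1.1856
|det(J)| = 1.1856

1.1856


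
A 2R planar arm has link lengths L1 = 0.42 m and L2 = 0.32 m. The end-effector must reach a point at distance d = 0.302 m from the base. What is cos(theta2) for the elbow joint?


cos(th2) = (d^2 - L1^2 - L2^2)/(2*L1*L2) = (0.302^2 - 0.42^2 - 0.32^2)/(2*0.42*0.32) = -0.6979

-0.6979


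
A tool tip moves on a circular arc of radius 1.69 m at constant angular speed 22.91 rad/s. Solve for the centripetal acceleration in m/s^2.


a_c = omega^2 * r = 22.91^2 * 1.69 = 887.0271

887.0271 m/s^2


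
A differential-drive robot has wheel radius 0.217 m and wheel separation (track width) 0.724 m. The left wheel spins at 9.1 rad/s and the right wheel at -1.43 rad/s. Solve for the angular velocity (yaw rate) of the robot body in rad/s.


omega = r*(wR - wL)/L = 0.217*(-1.43 - (9.1))/0.724 = -3.1561

-3.1561 rad/s


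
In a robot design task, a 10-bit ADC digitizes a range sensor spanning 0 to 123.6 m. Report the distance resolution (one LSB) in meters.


res = range / 2^n = 123.6/2^10 = 123.6/1024 = 0.1207

0.1207 m


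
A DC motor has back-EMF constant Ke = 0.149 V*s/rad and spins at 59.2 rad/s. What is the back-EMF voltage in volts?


V_emf = Ke * omega = 0.149*59.2 = 8.8208

8.8208 V


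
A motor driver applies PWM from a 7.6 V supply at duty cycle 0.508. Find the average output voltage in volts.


V_avg = V_supply * D = 7.6*0.508 = 3.8608

3.8608 V


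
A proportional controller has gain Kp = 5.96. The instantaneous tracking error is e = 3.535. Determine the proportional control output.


u_P = Kp * e = 5.96 * 3.535 = 21.0686

21.0686


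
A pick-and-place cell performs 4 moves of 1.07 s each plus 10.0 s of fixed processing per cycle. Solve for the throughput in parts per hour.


T_cycle = 4*1.07 + 10.0 = 14.2800 s
rate = 3600/T = 252.1008

252.1008 parts/hour


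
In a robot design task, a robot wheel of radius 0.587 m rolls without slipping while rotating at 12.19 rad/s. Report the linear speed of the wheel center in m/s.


v = omega * r = 12.19 * 0.587 = 7.1555

7.1555 m/s


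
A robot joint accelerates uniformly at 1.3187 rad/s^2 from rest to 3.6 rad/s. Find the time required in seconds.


t = delta_omega / alpha = 3.6 / 1.3187 = 2.7300

2.7300 s


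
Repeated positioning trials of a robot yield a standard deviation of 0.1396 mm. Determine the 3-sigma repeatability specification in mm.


repeatability = 3*sigma = 3*0.1396 = 0.4188

0.4188 mm


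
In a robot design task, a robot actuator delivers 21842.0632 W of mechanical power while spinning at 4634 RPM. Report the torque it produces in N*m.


omega = 4634 * 2*pi/60 = 485.271345 rad/s
tau = P / omega = 21842.0632 / 485.271345 = 45.0100

45.0100 N*m


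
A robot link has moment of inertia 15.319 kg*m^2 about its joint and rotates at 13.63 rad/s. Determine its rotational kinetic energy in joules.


KE = (1/2)*I*omega^2 = 0.5*15.319*13.63^2 = 1422.9582

1422.9582 J


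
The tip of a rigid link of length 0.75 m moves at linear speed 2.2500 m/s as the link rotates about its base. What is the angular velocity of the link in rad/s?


omega = v / L = 2.2500 / 0.75 = 3.0000

3.0000 rad/s


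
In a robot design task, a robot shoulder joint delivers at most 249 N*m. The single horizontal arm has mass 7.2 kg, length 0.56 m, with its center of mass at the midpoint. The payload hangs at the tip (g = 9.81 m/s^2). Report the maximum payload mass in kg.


tau_arm = m_arm*g*(L/2) = 7.2*9.81*0.56/2 = 19.7770 N*m
tau_payload = tau_max - tau_arm = 249 - 19.7770 = 229.2230
m_payload = tau_payload / (g*L) = 229.2230 / (9.81*0.56) = 41.7255

41.7255 kg


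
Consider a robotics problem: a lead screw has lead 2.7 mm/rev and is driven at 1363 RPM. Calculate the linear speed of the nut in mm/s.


v = lead * (RPM/60) = 2.7*1363/60 = 61.3350

61.3350 mm/s


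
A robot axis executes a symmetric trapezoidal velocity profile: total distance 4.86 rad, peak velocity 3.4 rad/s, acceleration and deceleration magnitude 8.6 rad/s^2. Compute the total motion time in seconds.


t_acc = v/a = 3.4/8.6 = 0.395349 s
d_acc = v^2/(2a) = 0.672093 rad (each ramp)
d_cruise = 4.86 - 2*0.672093 = 3.515814 rad
t_cruise = 3.515814/3.4 = 1.034063 s
t_total = 2*0.395349 + 1.034063 = 1.8248

1.8248 s


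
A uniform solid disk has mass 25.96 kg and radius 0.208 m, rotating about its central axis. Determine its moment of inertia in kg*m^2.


I = (1/2)*m*R^2 = 0.5*25.96*0.208^2 = 0.5616

0.5616 kg*m^2


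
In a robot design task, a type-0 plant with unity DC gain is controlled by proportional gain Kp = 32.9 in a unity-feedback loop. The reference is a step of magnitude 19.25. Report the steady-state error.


e_ss = R/(1 + Kp) = 19.25/(1 + 32.9) = 19.25/33.9000 = 0.5678

0.5678


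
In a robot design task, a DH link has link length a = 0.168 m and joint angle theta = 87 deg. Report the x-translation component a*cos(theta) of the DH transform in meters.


a*cos(theta) = 0.168*cos(87 deg) = 0.0088

0.0088 m


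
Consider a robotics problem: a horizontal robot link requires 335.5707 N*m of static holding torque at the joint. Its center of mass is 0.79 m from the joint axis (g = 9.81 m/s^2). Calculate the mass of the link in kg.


m = tau / (g*L) = 335.5707 / (9.81 * 0.79) = 43.3000

43.3000 kg


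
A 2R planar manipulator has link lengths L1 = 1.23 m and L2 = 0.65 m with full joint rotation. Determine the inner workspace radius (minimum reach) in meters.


r_min = |L1 - L2| = |1.23 - 0.65| = 0.5800

0.5800 m


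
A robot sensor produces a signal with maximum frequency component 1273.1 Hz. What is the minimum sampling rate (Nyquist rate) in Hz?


f_s,min = 2*f_max = 2*1273.1 = 2546.2000

2546.2000 Hz


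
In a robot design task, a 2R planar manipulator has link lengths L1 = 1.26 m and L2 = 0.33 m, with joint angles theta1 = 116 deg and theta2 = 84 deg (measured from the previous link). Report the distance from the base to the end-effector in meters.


x = L1*cos(th1) + L2*cos(th1+th2) = -0.862446
y = L1*sin(th1) + L2*sin(th1+th2) = 1.019614
d = sqrt(x^2 + y^2) = sqrt(0.743813 + 1.039613) = 1.3354

1.3354 m


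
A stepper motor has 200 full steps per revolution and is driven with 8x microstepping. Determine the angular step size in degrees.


step = 360/(200*8) = 360/1600 = 0.2250

0.2250 degrees


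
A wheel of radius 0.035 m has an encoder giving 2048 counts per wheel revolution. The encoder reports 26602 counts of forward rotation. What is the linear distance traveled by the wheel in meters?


revs = 26602/2048 = 12.989258
d = revs * 2*pi*r = 12.989258 * 2*pi*0.035 = 2.8565

2.8565 m


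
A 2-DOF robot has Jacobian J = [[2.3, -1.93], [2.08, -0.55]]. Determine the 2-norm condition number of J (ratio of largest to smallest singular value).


JJ^T eigenvalues: trace(JJ^T) = 13.6438, det(JJ^T) = det(J)^2 = 7.55920036
s_max^2 = (13.6438 + sqrt(155.91647700))/2 = 13.06522598
s_min^2 = (13.6438 - sqrt(155.91647700))/2 = 0.57857402
kappa = s_max/s_min = sqrt(13.06522598/0.57857402) = 4.7520

4.7520


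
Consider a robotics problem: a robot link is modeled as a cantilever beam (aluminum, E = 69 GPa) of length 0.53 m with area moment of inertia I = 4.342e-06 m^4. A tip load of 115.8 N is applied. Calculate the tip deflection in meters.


delta = F*L^3/(3*E*I) = 115.8*0.53^3/(3*6.900e+10*4.342e-06)
      = 17.2399566/898794 = 1.9181e-05

1.9181e-05 m


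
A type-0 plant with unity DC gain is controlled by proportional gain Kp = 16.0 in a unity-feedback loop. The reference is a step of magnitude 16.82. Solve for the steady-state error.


e_ss = R/(1 + Kp) = 16.82/(1 + 16.0) = 16.82/17.0000 = 0.9894

0.9894


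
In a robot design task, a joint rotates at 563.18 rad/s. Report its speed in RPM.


RPM = 563.18 * 60/(2*pi) = 5377.9729

5377.9729 RPM


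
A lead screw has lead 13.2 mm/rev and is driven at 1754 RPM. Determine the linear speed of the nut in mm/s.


v = lead * (RPM/60) = 13.2*1754/60 = 385.8800

385.8800 mm/s


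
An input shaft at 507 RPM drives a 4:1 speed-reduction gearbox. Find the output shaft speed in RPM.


omega_out = omega_in / N = 507 / 4 = 126.7500

126.7500 RPM


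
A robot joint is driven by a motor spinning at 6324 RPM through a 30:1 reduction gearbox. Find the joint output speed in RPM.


omega_joint = omega_motor / N = 6324 / 30 = 210.8000

210.8000 RPM


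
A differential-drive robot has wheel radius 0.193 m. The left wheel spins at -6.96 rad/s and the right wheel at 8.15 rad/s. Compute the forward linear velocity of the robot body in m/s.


v = r*(wR + wL)/2 = 0.193*(8.15 + -6.96)/2 = 0.1148

0.1148 m/s


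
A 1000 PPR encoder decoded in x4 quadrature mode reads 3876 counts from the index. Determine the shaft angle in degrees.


angle = counts * 360 / (PPR*4) = 3876 * 360 / 4000 = 348.8400

348.8400 degrees


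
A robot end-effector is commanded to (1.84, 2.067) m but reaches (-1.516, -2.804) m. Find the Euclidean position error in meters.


dx = -1.516 - (1.84) = -3.3560, dy = -2.804 - (2.067) = -4.8710
err = sqrt(11.262736 + 23.726641) = 5.9152

5.9152 m


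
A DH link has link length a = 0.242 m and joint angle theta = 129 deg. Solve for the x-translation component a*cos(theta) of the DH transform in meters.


a*cos(theta) = 0.242*cos(129 deg) = -0.1523

-0.1523 m


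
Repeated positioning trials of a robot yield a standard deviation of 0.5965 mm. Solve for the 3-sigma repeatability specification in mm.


repeatability = 3*sigma = 3*0.5965 = 1.7895

1.7895 mm


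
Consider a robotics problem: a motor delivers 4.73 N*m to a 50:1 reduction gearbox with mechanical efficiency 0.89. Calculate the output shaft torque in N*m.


tau_out = tau_in * N * eta = 4.73 * 50 * 0.89 = 210.4850

210.4850 N*m


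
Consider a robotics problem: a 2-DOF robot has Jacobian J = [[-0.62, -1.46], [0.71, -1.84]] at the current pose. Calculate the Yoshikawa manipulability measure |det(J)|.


det(J) = -0.62*-1.84 - (-1.46)*(0.71) = 2.1774
|det(J)| = 2.1774

2.1774


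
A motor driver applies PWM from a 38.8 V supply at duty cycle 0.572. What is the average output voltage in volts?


V_avg = V_supply * D = 38.8*0.572 = 22.1936

22.1936 V


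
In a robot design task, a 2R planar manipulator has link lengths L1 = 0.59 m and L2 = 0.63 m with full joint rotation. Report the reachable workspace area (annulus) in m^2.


r_max = L1 + L2 = 1.2200, r_min = |L1 - L2| = 0.0400
A = pi*(r_max^2 - r_min^2) = pi*(1.4884 - 0.0016) = 4.6709

4.6709 m^2


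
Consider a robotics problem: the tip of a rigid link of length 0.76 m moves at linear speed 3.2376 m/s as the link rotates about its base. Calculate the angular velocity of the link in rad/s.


omega = v / L = 3.2376 / 0.76 = 4.2600

4.2600 rad/s


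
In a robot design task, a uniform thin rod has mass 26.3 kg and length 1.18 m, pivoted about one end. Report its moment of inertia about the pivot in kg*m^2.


I = (1/3)*m*L^2 = (1/3)*26.3*1.18^2 = 12.2067

12.2067 kg*m^2


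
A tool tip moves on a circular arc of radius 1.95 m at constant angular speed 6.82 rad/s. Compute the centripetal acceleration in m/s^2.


a_c = omega^2 * r = 6.82^2 * 1.95 = 90.6992

90.6992 m/s^2


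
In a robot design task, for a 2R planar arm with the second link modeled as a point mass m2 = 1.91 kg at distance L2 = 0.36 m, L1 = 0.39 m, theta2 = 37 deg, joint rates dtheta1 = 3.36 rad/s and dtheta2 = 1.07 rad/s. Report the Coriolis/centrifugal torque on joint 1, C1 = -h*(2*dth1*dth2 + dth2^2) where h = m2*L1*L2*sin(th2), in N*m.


h = m2*L1*L2*sin(th2) = 1.91*0.39*0.36*sin(37 deg) = 0.161385
C1 = -h*(2*3.36*1.07 + 1.07^2) = -0.161385*8.3353 = -1.3452

-1.3452 N*m


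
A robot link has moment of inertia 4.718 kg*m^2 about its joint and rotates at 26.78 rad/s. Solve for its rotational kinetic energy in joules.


KE = (1/2)*I*omega^2 = 0.5*4.718*26.78^2 = 1691.8003

1691.8003 J


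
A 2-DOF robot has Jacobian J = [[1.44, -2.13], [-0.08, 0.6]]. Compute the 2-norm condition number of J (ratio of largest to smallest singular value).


JJ^T eigenvalues: trace(JJ^T) = 6.9769, det(JJ^T) = det(J)^2 = 0.48108096
s_max^2 = (6.9769 + sqrt(46.75280977))/2 = 6.90725132
s_min^2 = (6.9769 - sqrt(46.75280977))/2 = 0.06964868
kappa = s_max/s_min = sqrt(6.90725132/0.06964868) = 9.9586

9.9586


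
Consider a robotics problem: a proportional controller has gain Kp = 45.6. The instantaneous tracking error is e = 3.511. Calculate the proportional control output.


u_P = Kp * e = 45.6 * 3.511 = 160.1016

160.1016


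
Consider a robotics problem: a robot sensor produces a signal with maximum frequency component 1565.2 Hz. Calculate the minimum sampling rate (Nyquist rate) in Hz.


f_s,min = 2*f_max = 2*1565.2 = 3130.4000

3130.4000 Hz


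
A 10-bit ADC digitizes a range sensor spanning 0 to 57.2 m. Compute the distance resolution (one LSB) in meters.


res = range / 2^n = 57.2/2^10 = 57.2/1024 = 0.0559

0.0559 m


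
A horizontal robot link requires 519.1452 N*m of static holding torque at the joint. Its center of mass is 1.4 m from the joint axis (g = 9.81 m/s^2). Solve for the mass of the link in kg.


m = tau / (g*L) = 519.1452 / (9.81 * 1.4) = 37.8000

37.8000 kg


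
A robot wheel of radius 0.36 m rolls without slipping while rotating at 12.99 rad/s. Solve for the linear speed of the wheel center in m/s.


v = omega * r = 12.99 * 0.36 = 4.6764

4.6764 m/s


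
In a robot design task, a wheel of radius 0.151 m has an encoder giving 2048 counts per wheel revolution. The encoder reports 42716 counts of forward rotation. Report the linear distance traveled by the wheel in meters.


revs = 42716/2048 = 20.857422
d = revs * 2*pi*r = 20.857422 * 2*pi*0.151 = 19.7887

19.7887 m


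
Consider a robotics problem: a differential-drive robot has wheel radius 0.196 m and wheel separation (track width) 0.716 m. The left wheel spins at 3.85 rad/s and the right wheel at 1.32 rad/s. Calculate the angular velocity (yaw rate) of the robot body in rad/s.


omega = r*(wR - wL)/L = 0.196*(1.32 - (3.85))/0.716 = -0.6926

-0.6926 rad/s


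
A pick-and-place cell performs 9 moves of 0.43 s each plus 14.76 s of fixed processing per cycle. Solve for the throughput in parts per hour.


T_cycle = 9*0.43 + 14.76 = 18.6300 s
rate = 3600/T = 193.2367

193.2367 parts/hour


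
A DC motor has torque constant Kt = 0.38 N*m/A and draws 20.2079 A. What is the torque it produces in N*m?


tau = Kt * I = 0.38*20.2079 = 7.6790

7.6790 N*m


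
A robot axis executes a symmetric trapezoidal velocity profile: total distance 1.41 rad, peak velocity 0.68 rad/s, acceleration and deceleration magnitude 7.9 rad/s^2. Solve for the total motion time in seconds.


t_acc = v/a = 0.68/7.9 = 0.086076 s
d_acc = v^2/(2a) = 0.029266 rad (each ramp)
d_cruise = 1.41 - 2*0.029266 = 1.351468 rad
t_cruise = 1.351468/0.68 = 1.987453 s
t_total = 2*0.086076 + 1.987453 = 2.1596

2.1596 s


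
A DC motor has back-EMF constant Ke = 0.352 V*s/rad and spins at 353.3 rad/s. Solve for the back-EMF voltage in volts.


V_emf = Ke * omega = 0.352*353.3 = 124.3616

124.3616 V


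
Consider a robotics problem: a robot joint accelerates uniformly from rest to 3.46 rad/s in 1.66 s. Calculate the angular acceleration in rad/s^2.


alpha = delta_omega / t = 3.46 / 1.66 = 2.0843

2.0843 rad/s^2


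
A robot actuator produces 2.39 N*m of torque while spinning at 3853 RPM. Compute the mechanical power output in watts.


omega = 3853 * 2*pi/60 = 403.485216 rad/s
P = tau * omega = 2.39 * 403.485216 = 964.3297

964.3297 W


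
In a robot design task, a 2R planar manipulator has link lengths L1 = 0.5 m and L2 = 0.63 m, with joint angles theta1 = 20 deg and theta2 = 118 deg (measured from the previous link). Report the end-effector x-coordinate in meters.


x = L1*cos(th1) + L2*cos(th1+th2) = 0.5*cos(20 deg) + 0.63*cos(138 deg) = 0.0017

0.0017 m


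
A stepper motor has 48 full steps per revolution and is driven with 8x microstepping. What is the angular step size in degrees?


step = 360/(48*8) = 360/384 = 0.9375

0.9375 degrees


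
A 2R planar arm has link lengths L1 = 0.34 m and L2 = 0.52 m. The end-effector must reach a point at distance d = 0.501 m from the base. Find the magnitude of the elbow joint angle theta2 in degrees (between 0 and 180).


cos(th2) = (d^2 - L1^2 - L2^2)/(2*L1*L2) = (0.501^2 - 0.34^2 - 0.52^2)/(2*0.34*0.52) = -0.38178450
th2 = acos(-0.38178450) = 112.4443 deg

112.4443 degrees


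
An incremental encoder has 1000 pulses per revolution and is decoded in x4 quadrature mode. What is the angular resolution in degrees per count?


resolution = 360 / (PPR * 4) = 360 / 4000 = 0.0900

0.0900 degrees


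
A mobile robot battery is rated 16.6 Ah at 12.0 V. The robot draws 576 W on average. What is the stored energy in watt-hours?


E = capacity * V = 16.6*12.0 = 199.2000

199.2000 Wh


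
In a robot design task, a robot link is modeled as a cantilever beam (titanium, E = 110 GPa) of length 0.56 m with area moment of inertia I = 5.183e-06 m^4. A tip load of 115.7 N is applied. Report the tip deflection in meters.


delta = F*L^3/(3*E*I) = 115.7*0.56^3/(3*1.100e+11*5.183e-06)
      = 20.3187712/1710390 = 1.1880e-05

1.1880e-05 m


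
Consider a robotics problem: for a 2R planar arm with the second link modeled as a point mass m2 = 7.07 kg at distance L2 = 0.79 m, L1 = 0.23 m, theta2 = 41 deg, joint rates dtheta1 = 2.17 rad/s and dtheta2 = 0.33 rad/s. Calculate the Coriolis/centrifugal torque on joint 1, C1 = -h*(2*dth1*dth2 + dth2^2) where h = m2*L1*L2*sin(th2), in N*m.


h = m2*L1*L2*sin(th2) = 7.07*0.23*0.79*sin(41 deg) = 0.842786
C1 = -h*(2*2.17*0.33 + 0.33^2) = -0.842786*1.5411 = -1.2988

-1.2988 N*m


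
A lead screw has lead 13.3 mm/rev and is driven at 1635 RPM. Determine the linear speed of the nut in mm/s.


v = lead * (RPM/60) = 13.3*1635/60 = 362.4250

362.4250 mm/s


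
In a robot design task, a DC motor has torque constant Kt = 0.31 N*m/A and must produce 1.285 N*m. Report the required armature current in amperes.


I = tau / Kt = 1.285/0.31 = 4.1452

4.1452 A


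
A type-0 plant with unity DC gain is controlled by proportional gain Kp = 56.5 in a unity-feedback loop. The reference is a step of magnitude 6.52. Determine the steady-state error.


e_ss = R/(1 + Kp) = 6.52/(1 + 56.5) = 6.52/57.5000 = 0.1134

0.1134


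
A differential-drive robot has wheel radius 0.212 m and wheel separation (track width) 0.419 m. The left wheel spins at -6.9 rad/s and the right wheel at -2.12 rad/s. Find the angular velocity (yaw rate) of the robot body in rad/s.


omega = r*(wR - wL)/L = 0.212*(-2.12 - (-6.9))/0.419 = 2.4185

2.4185 rad/s


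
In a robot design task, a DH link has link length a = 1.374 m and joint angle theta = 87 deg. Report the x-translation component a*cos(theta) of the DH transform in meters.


a*cos(theta) = 1.374*cos(87 deg) = 0.0719

0.0719 m


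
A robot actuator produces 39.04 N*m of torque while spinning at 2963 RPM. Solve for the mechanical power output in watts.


omega = 2963 * 2*pi/60 = 310.284634 rad/s
P = tau * omega = 39.04 * 310.284634 = 12113.5121

12113.5121 W


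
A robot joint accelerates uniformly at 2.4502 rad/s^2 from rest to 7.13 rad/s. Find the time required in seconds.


t = delta_omega / alpha = 7.13 / 2.4502 = 2.9100

2.9100 s


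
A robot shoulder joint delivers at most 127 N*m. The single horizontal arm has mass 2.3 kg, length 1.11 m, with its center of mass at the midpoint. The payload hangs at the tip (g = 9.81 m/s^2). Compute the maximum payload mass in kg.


tau_arm = m_arm*g*(L/2) = 2.3*9.81*1.11/2 = 12.5225 N*m
tau_payload = tau_max - tau_arm = 127 - 12.5225 = 114.4775
m_payload = tau_payload / (g*L) = 114.4775 / (9.81*1.11) = 10.5130

10.5130 kg


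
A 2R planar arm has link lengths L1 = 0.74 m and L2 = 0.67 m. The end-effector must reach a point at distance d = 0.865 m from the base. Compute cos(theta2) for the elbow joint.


cos(th2) = (d^2 - L1^2 - L2^2)/(2*L1*L2) = (0.865^2 - 0.74^2 - 0.67^2)/(2*0.74*0.67) = -0.2504

-0.2504


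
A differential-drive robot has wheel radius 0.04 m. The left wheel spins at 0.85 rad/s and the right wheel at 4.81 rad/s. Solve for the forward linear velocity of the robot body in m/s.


v = r*(wR + wL)/2 = 0.04*(4.81 + 0.85)/2 = 0.1132

0.1132 m/s


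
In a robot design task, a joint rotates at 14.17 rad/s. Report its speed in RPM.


RPM = 14.17 * 60/(2*pi) = 135.3135

135.3135 RPM


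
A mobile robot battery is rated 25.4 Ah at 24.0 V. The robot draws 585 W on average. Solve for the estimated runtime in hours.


E = 25.4*24.0 = 609.6000 Wh
t = E/P = 609.6000/585 = 1.0421

1.0421 hours


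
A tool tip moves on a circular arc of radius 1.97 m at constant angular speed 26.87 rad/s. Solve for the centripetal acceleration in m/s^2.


a_c = omega^2 * r = 26.87^2 * 1.97 = 1422.3339

1422.3339 m/s^2


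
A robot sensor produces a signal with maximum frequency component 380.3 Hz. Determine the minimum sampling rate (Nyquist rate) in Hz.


f_s,min = 2*f_max = 2*380.3 = 760.6000

760.6000 Hz


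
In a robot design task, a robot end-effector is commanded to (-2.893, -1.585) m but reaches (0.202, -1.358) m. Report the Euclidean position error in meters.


dx = 0.202 - (-2.893) = 3.0950, dy = -1.358 - (-1.585) = 0.2270
err = sqrt(9.579025 + 0.051529) = 3.1033

3.1033 m


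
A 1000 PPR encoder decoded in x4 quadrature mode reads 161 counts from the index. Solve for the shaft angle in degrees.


angle = counts * 360 / (PPR*4) = 161 * 360 / 4000 = 14.4900

14.4900 degrees


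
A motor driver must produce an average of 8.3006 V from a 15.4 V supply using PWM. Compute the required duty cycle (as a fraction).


D = V_avg/V_supply = 8.3006/15.4 = 0.5390

0.5390


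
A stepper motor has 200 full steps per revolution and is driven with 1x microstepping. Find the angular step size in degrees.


step = 360/(200*1) = 360/200 = 1.8000

1.8000 degrees


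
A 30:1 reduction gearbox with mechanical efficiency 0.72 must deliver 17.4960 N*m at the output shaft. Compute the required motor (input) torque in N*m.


tau_in = tau_out / (N * eta) = 17.4960 / (30 * 0.72) = 0.8100

0.8100 N*m


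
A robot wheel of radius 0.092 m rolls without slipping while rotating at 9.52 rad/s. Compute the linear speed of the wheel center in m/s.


v = omega * r = 9.52 * 0.092 = 0.8758

0.8758 m/s


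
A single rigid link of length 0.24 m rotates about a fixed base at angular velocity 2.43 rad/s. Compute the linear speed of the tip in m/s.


v = L*omega = 0.24 * 2.43 = 0.5832

0.5832 m/s


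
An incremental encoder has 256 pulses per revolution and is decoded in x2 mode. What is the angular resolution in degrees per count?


resolution = 360 / (PPR * 2) = 360 / 512 = 0.7031

0.7031 degrees


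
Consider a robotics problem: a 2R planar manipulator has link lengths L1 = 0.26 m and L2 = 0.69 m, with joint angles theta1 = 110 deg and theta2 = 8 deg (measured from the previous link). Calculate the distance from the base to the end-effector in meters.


x = L1*cos(th1) + L2*cos(th1+th2) = -0.412861
y = L1*sin(th1) + L2*sin(th1+th2) = 0.853554
d = sqrt(x^2 + y^2) = sqrt(0.170454 + 0.728554) = 0.9482

0.9482 m


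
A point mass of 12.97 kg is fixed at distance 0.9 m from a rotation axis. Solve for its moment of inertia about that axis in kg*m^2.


I = m*r^2 = 12.97*0.9^2 = 10.5057

10.5057 kg*m^2


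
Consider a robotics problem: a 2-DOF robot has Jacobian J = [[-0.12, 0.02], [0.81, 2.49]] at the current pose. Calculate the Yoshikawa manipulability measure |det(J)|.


det(J) = -0.12*2.49 - (0.02)*(0.81) = -0.3150
|det(J)| = 0.3150

0.3150


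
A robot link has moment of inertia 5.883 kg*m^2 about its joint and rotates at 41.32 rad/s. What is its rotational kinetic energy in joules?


KE = (1/2)*I*omega^2 = 0.5*5.883*41.32^2 = 5022.1477

5022.1477 J


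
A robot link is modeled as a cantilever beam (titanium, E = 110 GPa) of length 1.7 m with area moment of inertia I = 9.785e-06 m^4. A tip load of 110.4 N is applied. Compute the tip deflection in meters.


delta = F*L^3/(3*E*I) = 110.4*1.7^3/(3*1.100e+11*9.785e-06)
      = 542.3952/3229050 = 1.6797e-04

1.6797e-04 m


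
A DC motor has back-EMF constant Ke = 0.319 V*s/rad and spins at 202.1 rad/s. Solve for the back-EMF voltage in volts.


V_emf = Ke * omega = 0.319*202.1 = 64.4699

64.4699 V


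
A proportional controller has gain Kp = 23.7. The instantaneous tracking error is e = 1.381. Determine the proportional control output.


u_P = Kp * e = 23.7 * 1.381 = 32.7297

32.7297


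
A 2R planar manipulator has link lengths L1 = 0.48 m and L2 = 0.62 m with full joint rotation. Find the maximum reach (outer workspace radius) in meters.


r_max = L1 + L2 = 0.48 + 0.62 = 1.1000

1.1000 m


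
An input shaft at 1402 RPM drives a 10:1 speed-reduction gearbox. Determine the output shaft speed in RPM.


omega_out = omega_in / N = 1402 / 10 = 140.2000

140.2000 RPM


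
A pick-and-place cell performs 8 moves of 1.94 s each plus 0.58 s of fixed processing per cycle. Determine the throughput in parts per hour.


T_cycle = 8*1.94 + 0.58 = 16.1000 s
rate = 3600/T = 223.6025

223.6025 parts/hour


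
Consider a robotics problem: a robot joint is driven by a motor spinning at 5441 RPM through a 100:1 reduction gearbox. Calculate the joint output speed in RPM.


omega_joint = omega_motor / N = 5441 / 100 = 54.4100

54.4100 RPM


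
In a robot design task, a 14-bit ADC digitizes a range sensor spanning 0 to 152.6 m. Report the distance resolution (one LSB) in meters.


res = range / 2^n = 152.6/2^14 = 152.6/16384 = 0.0093

0.0093 m


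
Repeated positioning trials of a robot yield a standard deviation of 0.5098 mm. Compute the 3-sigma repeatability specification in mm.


repeatability = 3*sigma = 3*0.5098 = 1.5294

1.5294 mm


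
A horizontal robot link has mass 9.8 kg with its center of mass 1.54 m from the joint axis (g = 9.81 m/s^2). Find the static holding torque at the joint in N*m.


tau = m*g*L = 9.8 * 9.81 * 1.54 = 148.0525

148.0525 N*m


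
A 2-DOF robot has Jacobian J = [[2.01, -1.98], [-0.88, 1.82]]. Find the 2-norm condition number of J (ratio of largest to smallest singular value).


JJ^T eigenvalues: trace(JJ^T) = 12.0473, det(JJ^T) = det(J)^2 = 3.67028964
s_max^2 = (12.0473 + sqrt(130.45627873))/2 = 11.73452294
s_min^2 = (12.0473 - sqrt(130.45627873))/2 = 0.31277706
kappa = s_max/s_min = sqrt(11.73452294/0.31277706) = 6.1251

6.1251


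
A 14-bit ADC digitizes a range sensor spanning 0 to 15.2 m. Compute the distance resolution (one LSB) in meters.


res = range / 2^n = 15.2/2^14 = 15.2/16384 = 9.2773e-04

9.2773e-04 m


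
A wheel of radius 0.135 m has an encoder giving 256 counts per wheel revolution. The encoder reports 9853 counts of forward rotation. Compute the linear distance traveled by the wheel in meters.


revs = 9853/256 = 38.488281
d = revs * 2*pi*r = 38.488281 * 2*pi*0.135 = 32.6469

32.6469 m


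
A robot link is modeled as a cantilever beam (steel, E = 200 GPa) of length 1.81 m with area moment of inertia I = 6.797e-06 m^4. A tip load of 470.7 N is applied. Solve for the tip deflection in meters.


delta = F*L^3/(3*E*I) = 470.7*1.81^3/(3*2.000e+11*6.797e-06)
      = 2791.1290887/4078200 = 6.8440e-04

6.8440e-04 m


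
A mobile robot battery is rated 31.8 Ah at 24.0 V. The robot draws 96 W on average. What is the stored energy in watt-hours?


E = capacity * V = 31.8*24.0 = 763.2000

763.2000 Wh


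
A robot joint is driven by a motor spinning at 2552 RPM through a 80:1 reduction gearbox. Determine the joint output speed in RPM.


omega_joint = omega_motor / N = 2552 / 80 = 31.9000

31.9000 RPM


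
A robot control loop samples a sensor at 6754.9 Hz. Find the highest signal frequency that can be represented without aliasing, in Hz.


f_max = f_s/2 = 6754.9/2 = 3377.4500

3377.4500 Hz


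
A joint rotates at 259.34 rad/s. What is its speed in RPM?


RPM = 259.34 * 60/(2*pi) = 2476.5146

2476.5146 RPM


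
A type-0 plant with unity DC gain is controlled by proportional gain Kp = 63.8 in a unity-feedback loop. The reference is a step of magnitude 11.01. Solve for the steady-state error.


e_ss = R/(1 + Kp) = 11.01/(1 + 63.8) = 11.01/64.8000 = 0.1699

0.1699


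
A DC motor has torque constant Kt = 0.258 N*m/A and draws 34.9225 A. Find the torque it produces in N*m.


tau = Kt * I = 0.258*34.9225 = 9.0100

9.0100 N*m


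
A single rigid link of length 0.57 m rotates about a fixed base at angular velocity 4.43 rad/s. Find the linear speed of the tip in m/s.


v = L*omega = 0.57 * 4.43 = 2.5251

2.5251 m/s


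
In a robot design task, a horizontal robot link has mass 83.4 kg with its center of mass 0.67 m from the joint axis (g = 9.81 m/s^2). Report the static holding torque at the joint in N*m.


tau = m*g*L = 83.4 * 9.81 * 0.67 = 548.1632

548.1632 N*m


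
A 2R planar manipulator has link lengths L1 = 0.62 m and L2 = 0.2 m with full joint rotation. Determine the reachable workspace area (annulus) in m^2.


r_max = L1 + L2 = 0.8200, r_min = |L1 - L2| = 0.4200
A = pi*(r_max^2 - r_min^2) = pi*(0.6724 - 0.1764) = 1.5582

1.5582 m^2


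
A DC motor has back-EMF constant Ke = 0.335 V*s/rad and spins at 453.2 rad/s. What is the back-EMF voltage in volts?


V_emf = Ke * omega = 0.335*453.2 = 151.8220

151.8220 V


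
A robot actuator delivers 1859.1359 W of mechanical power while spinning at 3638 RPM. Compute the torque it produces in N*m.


omega = 3638 * 2*pi/60 = 380.970469 rad/s
tau = P / omega = 1859.1359 / 380.970469 = 4.8800

4.8800 N*m


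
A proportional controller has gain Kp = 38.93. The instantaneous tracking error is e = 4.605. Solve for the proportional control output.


u_P = Kp * e = 38.93 * 4.605 = 179.2727

179.2727


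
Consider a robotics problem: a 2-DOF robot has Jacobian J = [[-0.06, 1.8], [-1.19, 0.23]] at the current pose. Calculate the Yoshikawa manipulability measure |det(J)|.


det(J) = -0.06*0.23 - (1.8)*(-1.19) = 2.1282
|det(J)| = 2.1282

2.1282


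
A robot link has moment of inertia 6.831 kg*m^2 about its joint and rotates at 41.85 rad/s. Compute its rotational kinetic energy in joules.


KE = (1/2)*I*omega^2 = 0.5*6.831*41.85^2 = 5981.9835

5981.9835 J
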